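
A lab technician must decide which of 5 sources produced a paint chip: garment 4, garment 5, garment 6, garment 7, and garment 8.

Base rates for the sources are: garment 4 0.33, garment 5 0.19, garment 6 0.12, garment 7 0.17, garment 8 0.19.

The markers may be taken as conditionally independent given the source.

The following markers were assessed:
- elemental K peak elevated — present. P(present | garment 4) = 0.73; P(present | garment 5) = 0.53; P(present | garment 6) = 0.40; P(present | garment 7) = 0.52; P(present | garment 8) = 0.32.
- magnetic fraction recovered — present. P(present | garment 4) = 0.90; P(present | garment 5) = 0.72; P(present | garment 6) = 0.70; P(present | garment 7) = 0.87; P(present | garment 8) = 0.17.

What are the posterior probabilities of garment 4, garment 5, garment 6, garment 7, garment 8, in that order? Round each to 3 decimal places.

0.529, 0.177, 0.082, 0.188, 0.025

By Bayes' rule with conditional independence, the unnormalized weight for each hypothesis is prior × ∏ likelihoods:
  garment 4: 0.33 × 0.73 × 0.90 = 0.21681
  garment 5: 0.19 × 0.53 × 0.72 = 0.072504
  garment 6: 0.12 × 0.40 × 0.70 = 0.0336
  garment 7: 0.17 × 0.52 × 0.87 = 0.076908
  garment 8: 0.19 × 0.32 × 0.17 = 0.010336
The unnormalized weights sum to 0.41016.
P(garment 4 | evidence) = 0.21681 / 0.41016 ≈ 0.529
P(garment 5 | evidence) = 0.072504 / 0.41016 ≈ 0.177
P(garment 6 | evidence) = 0.0336 / 0.41016 ≈ 0.082
P(garment 7 | evidence) = 0.076908 / 0.41016 ≈ 0.188
P(garment 8 | evidence) = 0.010336 / 0.41016 ≈ 0.025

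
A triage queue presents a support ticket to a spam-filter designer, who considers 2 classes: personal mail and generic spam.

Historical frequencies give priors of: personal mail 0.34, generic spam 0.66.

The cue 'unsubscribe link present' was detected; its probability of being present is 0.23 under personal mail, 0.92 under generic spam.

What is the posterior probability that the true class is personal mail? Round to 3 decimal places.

Multiply each prior by the likelihood of the cue:
  personal mail: 0.34 × 0.23 = 0.0782
  generic spam: 0.66 × 0.92 = 0.6072
Marginal likelihood of the evidence = 0.6854.
P(personal mail | evidence) = 0.0782 / 0.6854 ≈ 0.114.

0.114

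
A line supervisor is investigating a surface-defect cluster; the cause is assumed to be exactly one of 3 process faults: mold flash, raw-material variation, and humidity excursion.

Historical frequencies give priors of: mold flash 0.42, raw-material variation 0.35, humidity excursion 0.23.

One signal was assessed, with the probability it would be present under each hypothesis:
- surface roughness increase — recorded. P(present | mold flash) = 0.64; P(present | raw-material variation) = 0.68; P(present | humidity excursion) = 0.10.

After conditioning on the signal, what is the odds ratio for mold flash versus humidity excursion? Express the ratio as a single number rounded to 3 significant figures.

The normalizing constant cancels in an odds ratio, so compute prior × likelihood for the two hypotheses only:
  mold flash: 0.42 × 0.64 = 0.2688
  humidity excursion: 0.23 × 0.10 = 0.023
Odds(mold flash : humidity excursion) = 0.2688 / 0.023 ≈ 11.7.

11.7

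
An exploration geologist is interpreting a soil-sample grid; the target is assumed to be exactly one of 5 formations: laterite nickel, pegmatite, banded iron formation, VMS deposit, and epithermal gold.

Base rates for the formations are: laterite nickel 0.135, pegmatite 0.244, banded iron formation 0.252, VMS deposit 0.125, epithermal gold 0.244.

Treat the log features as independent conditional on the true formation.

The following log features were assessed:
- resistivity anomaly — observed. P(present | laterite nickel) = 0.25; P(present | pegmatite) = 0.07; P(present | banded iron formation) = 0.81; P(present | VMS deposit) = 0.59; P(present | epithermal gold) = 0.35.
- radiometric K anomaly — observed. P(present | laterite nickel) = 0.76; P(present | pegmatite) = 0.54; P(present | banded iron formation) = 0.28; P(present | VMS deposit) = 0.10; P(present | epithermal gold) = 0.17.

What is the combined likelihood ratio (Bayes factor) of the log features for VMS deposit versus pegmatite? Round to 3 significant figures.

1.56

Take the product of per-log feature likelihoods under each hypothesis, then divide.
  VMS deposit: 0.59 × 0.10 = 0.059
  pegmatite: 0.07 × 0.54 = 0.0378
Bayes factor = 0.059 / 0.0378 ≈ 1.56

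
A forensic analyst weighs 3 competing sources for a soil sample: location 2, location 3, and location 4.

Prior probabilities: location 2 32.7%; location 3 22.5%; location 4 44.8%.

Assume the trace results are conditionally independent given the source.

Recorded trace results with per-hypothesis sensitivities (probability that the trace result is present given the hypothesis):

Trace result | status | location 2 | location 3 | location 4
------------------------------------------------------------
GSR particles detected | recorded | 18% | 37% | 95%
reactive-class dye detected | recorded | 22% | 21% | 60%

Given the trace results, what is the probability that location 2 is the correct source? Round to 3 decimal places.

0.045

By Bayes' rule with conditional independence, the unnormalized weight for each hypothesis is prior × ∏ likelihoods:
  location 2: 0.327 × 0.18 × 0.22 = 0.012949
  location 3: 0.225 × 0.37 × 0.21 = 0.017483
  location 4: 0.448 × 0.95 × 0.60 = 0.25536
Normalizing constant Z = 0.012949 + 0.017483 + 0.25536 = 0.28579.
P(location 2 | evidence) = 0.012949 / 0.28579 ≈ 0.045.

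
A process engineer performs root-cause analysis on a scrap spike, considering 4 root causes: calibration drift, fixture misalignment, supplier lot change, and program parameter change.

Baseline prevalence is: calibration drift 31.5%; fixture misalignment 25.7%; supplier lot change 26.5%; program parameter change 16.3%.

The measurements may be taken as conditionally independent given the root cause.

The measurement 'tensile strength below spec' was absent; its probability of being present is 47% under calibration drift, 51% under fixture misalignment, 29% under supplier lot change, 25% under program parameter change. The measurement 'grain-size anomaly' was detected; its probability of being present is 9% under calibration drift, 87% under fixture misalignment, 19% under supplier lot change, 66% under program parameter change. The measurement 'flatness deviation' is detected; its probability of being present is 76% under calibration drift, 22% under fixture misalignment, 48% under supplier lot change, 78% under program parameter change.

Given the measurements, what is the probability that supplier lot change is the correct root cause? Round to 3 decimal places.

0.148

By Bayes' rule with conditional independence, the unnormalized weight for each hypothesis is prior × ∏ likelihoods (using 1 − P(present | H) for each absent measurement):
  calibration drift: 0.315 × (1 − 0.47) × 0.09 × 0.76 = 0.011419
  fixture misalignment: 0.257 × (1 − 0.51) × 0.87 × 0.22 = 0.024103
  supplier lot change: 0.265 × (1 − 0.29) × 0.19 × 0.48 = 0.017159
  program parameter change: 0.163 × (1 − 0.25) × 0.66 × 0.78 = 0.062934
Marginal likelihood of the evidence = 0.11562.
P(supplier lot change | evidence) = 0.017159 / 0.11562 ≈ 0.148.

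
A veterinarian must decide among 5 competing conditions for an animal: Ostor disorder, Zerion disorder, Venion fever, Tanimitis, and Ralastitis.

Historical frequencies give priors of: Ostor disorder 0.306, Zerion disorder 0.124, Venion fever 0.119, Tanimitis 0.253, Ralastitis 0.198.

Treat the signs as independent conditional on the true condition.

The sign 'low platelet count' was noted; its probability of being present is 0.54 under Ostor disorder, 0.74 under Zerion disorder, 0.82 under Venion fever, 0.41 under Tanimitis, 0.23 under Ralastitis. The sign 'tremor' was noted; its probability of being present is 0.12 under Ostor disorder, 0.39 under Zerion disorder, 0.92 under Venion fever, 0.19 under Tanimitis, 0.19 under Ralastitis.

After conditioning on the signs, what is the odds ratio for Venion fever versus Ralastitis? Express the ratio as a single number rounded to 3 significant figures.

10.4

Posterior odds equal prior odds times the likelihood ratio; only the two competing hypotheses matter.
  Venion fever: 0.119 × 0.82 × 0.92 = 0.089774
  Ralastitis: 0.198 × 0.23 × 0.19 = 0.0086526
Odds(Venion fever : Ralastitis) = 0.089774 / 0.0086526 ≈ 10.4.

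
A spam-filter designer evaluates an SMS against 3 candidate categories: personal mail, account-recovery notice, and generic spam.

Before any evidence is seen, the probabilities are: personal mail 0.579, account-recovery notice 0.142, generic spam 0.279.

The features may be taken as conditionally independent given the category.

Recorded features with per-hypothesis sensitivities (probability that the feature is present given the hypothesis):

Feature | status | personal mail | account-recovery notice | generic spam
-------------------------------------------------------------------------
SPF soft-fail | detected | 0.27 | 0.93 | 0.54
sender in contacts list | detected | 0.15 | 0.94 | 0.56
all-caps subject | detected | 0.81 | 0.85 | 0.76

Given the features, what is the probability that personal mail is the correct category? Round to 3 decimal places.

Multiply each prior by the joint likelihood of the feature pattern:
  personal mail: 0.579 × 0.27 × 0.15 × 0.81 = 0.018994
  account-recovery notice: 0.142 × 0.93 × 0.94 × 0.85 = 0.10552
  generic spam: 0.279 × 0.54 × 0.56 × 0.76 = 0.064121
The unnormalized weights sum to 0.18863.
P(personal mail | evidence) = 0.018994 / 0.18863 ≈ 0.101.

0.101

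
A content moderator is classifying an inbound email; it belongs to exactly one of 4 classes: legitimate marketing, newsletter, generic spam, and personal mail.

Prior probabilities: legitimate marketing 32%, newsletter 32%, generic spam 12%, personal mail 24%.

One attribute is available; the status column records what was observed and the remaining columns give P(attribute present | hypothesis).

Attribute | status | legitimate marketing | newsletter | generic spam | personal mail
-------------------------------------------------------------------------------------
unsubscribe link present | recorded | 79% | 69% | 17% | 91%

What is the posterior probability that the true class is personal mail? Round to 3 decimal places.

0.307

By Bayes' rule, the unnormalized weight for each hypothesis is prior × likelihood:
  legitimate marketing: 0.32 × 0.79 = 0.2528
  newsletter: 0.32 × 0.69 = 0.2208
  generic spam: 0.12 × 0.17 = 0.0204
  personal mail: 0.24 × 0.91 = 0.2184
Normalizing constant Z = 0.2528 + 0.2208 + 0.0204 + 0.2184 = 0.7124.
P(personal mail | evidence) = 0.2184 / 0.7124 ≈ 0.307.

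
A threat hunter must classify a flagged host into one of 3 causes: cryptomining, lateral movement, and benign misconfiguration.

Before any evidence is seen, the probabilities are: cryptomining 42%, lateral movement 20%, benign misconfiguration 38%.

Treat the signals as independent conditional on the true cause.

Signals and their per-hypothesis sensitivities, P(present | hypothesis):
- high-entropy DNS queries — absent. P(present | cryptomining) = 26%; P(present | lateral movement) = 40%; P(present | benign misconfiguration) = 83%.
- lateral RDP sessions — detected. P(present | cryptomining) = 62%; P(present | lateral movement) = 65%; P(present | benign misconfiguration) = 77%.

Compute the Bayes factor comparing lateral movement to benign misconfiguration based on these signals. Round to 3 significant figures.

2.98

The Bayes factor is the ratio of the joint likelihoods of the signal pattern under the two hypotheses (using 1 − P(present | H) for each absent signal).
  lateral movement: (1 − 0.40) × 0.65 = 0.39
  benign misconfiguration: (1 − 0.83) × 0.77 = 0.1309
Bayes factor = 0.39 / 0.1309 ≈ 2.98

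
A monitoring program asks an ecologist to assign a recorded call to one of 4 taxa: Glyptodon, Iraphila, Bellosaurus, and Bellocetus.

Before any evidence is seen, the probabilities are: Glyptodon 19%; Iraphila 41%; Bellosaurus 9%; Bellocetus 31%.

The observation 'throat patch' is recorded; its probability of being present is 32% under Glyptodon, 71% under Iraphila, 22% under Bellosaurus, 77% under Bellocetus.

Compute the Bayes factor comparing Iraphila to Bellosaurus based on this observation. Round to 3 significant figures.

The Bayes factor is the ratio of the two likelihoods.
  Iraphila: 0.71
  Bellosaurus: 0.22
Bayes factor = 0.71 / 0.22 ≈ 3.23

3.23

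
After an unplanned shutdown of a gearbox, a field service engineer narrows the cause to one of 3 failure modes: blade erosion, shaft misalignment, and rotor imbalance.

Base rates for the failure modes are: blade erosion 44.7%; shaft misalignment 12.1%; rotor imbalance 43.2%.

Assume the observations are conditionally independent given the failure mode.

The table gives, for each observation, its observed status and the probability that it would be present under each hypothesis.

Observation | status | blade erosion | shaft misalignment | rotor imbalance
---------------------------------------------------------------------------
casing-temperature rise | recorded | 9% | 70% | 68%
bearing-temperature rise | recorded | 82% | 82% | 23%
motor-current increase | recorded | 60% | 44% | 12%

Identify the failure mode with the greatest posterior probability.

For each hypothesis, the unnormalized posterior weight is prior × product of the observation likelihoods:
  blade erosion: 0.447 × 0.09 × 0.82 × 0.60 = 0.019793
  shaft misalignment: 0.121 × 0.70 × 0.82 × 0.44 = 0.03056
  rotor imbalance: 0.432 × 0.68 × 0.23 × 0.12 = 0.0081078
Normalizing constant Z = 0.019793 + 0.03056 + 0.0081078 = 0.058461.
P(blade erosion | evidence) ≈ 0.019793 / 0.058461 ≈ 0.339
P(shaft misalignment | evidence) ≈ 0.03056 / 0.058461 ≈ 0.523
P(rotor imbalance | evidence) ≈ 0.0081078 / 0.058461 ≈ 0.139
The largest is 0.523, so shaft misalignment is most probable.

shaft misalignment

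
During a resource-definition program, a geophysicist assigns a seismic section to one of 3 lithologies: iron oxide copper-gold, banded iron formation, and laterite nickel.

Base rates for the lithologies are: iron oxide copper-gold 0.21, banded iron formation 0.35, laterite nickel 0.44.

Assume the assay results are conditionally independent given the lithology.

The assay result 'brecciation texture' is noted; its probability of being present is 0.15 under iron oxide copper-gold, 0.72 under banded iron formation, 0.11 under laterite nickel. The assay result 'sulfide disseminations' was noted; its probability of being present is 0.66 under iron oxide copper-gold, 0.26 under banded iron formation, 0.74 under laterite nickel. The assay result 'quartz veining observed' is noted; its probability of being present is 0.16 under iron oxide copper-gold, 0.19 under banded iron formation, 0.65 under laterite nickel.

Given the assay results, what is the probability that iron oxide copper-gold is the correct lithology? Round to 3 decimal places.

0.085

By Bayes' rule with conditional independence, the unnormalized weight for each hypothesis is prior × ∏ likelihoods:
  iron oxide copper-gold: 0.21 × 0.15 × 0.66 × 0.16 = 0.0033264
  banded iron formation: 0.35 × 0.72 × 0.26 × 0.19 = 0.012449
  laterite nickel: 0.44 × 0.11 × 0.74 × 0.65 = 0.02328
The unnormalized weights sum to 0.039056.
P(iron oxide copper-gold | evidence) = 0.0033264 / 0.039056 ≈ 0.085.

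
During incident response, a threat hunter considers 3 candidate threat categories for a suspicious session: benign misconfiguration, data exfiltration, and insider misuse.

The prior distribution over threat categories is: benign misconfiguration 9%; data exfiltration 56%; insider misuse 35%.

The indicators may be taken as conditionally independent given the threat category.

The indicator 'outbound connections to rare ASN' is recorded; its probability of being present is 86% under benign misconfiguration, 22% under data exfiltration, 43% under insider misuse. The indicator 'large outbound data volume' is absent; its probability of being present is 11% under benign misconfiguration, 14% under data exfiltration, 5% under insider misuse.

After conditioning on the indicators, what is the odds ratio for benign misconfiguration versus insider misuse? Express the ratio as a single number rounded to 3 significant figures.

The normalizing constant cancels in an odds ratio, so compute prior × likelihood for the two hypotheses only (using 1 − P(present | H) for each absent indicator):
  benign misconfiguration: 0.09 × 0.86 × (1 − 0.11) = 0.068886
  insider misuse: 0.35 × 0.43 × (1 − 0.05) = 0.14297
Posterior odds = 0.068886 / 0.14297 ≈ 0.482.

0.482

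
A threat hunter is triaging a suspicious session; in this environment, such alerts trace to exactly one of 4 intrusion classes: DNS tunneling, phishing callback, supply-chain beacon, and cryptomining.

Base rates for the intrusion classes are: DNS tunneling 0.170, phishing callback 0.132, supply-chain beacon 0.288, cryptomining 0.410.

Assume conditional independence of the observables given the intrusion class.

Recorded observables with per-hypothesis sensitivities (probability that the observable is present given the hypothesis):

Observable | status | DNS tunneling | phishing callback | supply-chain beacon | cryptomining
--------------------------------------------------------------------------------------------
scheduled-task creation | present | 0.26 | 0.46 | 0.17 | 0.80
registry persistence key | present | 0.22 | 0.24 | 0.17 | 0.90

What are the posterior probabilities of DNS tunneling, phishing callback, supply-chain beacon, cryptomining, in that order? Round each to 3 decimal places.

0.030, 0.044, 0.025, 0.900

For each hypothesis, the unnormalized posterior weight is prior × product of the observable likelihoods:
  DNS tunneling: 0.170 × 0.26 × 0.22 = 0.009724
  phishing callback: 0.132 × 0.46 × 0.24 = 0.014573
  supply-chain beacon: 0.288 × 0.17 × 0.17 = 0.0083232
  cryptomining: 0.410 × 0.80 × 0.90 = 0.2952
Marginal likelihood of the evidence = 0.32782.
P(DNS tunneling | evidence) = 0.009724 / 0.32782 ≈ 0.030
P(phishing callback | evidence) = 0.014573 / 0.32782 ≈ 0.044
P(supply-chain beacon | evidence) = 0.0083232 / 0.32782 ≈ 0.025
P(cryptomining | evidence) = 0.2952 / 0.32782 ≈ 0.900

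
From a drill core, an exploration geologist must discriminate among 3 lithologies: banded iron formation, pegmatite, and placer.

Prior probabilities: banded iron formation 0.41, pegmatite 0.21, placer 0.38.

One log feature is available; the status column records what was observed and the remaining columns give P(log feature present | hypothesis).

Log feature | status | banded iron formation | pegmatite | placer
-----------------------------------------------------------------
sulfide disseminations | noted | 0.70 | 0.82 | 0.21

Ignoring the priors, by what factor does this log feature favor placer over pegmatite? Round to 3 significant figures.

0.256

The Bayes factor is the ratio of the two likelihoods.
  placer: 0.21
  pegmatite: 0.82
Bayes factor = 0.21 / 0.82 ≈ 0.256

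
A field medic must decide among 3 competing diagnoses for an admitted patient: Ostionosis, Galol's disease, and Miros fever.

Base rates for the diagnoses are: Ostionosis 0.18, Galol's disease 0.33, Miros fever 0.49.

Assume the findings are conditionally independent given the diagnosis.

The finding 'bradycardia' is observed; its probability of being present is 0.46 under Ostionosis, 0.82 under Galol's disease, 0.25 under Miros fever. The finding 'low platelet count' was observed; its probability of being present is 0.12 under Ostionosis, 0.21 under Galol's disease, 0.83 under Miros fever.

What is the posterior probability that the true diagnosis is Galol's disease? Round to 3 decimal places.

By Bayes' rule with conditional independence, the unnormalized weight for each hypothesis is prior × ∏ likelihoods:
  Ostionosis: 0.18 × 0.46 × 0.12 = 0.009936
  Galol's disease: 0.33 × 0.82 × 0.21 = 0.056826
  Miros fever: 0.49 × 0.25 × 0.83 = 0.10167
Marginal likelihood of the evidence = 0.16844.
P(Galol's disease | evidence) = 0.056826 / 0.16844 ≈ 0.337.

0.337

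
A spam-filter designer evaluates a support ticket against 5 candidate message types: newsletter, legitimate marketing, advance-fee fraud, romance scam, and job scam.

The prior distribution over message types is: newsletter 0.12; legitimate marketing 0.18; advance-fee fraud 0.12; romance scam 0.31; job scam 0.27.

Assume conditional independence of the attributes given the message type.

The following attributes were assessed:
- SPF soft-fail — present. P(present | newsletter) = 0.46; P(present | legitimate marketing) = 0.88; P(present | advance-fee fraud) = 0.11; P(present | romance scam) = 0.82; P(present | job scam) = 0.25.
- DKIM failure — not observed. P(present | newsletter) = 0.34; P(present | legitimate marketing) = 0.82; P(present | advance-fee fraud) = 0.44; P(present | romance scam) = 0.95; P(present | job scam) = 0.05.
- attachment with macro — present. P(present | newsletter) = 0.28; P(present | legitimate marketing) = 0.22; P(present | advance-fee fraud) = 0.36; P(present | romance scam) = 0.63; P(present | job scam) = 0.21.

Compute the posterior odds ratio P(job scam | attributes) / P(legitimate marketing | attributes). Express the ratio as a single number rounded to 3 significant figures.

Posterior odds equal prior odds times the likelihood ratio; only the two competing hypotheses matter (using 1 − P(present | H) for each absent attribute).
  job scam: 0.27 × 0.25 × (1 − 0.05) × 0.21 = 0.013466
  legitimate marketing: 0.18 × 0.88 × (1 − 0.82) × 0.22 = 0.0062726
Posterior odds = 0.013466 / 0.0062726 ≈ 2.15.

2.15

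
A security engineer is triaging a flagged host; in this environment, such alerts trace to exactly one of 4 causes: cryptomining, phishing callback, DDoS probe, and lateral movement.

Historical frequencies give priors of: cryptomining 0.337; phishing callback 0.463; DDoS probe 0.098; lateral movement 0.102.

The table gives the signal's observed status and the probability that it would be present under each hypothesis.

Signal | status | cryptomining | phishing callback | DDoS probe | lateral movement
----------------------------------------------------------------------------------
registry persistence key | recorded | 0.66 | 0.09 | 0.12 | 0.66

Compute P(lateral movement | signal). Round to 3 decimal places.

0.196

By Bayes' rule, the unnormalized weight for each hypothesis is prior × likelihood:
  cryptomining: 0.337 × 0.66 = 0.22242
  phishing callback: 0.463 × 0.09 = 0.04167
  DDoS probe: 0.098 × 0.12 = 0.01176
  lateral movement: 0.102 × 0.66 = 0.06732
The unnormalized weights sum to 0.34317.
P(lateral movement | evidence) = 0.06732 / 0.34317 ≈ 0.196.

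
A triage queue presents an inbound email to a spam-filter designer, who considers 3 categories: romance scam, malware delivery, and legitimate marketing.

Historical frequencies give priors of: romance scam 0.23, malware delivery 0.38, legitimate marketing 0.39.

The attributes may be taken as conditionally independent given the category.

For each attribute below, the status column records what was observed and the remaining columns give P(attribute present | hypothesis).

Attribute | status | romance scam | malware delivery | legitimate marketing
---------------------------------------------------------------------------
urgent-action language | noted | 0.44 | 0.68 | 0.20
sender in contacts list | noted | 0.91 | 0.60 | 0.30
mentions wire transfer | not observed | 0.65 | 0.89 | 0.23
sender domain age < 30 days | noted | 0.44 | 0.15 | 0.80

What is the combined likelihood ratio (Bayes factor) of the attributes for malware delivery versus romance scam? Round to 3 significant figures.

Joint likelihood of the attribute pattern under each hypothesis (using 1 − P(present | H) for each absent attribute):
  malware delivery: 0.68 × 0.60 × (1 − 0.89) × 0.15 = 0.006732
  romance scam: 0.44 × 0.91 × (1 − 0.65) × 0.44 = 0.061662
Bayes factor = 0.006732 / 0.061662 ≈ 0.109

0.109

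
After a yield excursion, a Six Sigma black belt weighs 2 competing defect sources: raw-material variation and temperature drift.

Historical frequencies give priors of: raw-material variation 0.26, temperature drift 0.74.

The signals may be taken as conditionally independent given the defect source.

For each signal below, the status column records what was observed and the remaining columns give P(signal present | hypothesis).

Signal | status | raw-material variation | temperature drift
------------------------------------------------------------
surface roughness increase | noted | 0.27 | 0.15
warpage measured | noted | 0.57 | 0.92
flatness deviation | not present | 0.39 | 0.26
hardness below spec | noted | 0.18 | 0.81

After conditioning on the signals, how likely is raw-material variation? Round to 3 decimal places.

0.067

For each hypothesis, the unnormalized posterior weight is prior × product of the signal likelihoods (using 1 − P(present | H) for each absent signal):
  raw-material variation: 0.26 × 0.27 × 0.57 × (1 − 0.39) × 0.18 = 0.0043935
  temperature drift: 0.74 × 0.15 × 0.92 × (1 − 0.26) × 0.81 = 0.061211
Normalizing constant Z = 0.0043935 + 0.061211 = 0.065604.
P(raw-material variation | evidence) = 0.0043935 / 0.065604 ≈ 0.067.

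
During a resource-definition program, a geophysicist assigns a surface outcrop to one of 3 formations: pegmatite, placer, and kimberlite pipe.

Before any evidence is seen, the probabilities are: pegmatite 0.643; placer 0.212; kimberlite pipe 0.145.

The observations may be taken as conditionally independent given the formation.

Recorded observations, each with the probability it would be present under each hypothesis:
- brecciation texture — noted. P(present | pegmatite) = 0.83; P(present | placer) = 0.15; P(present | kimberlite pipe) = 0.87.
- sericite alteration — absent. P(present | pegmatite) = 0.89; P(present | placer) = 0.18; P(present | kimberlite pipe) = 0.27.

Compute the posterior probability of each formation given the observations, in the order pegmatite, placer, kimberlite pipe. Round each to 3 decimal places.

For each hypothesis, the unnormalized posterior weight is prior × product of the observation likelihoods (using 1 − P(present | H) for each absent observation):
  pegmatite: 0.643 × 0.83 × (1 − 0.89) = 0.058706
  placer: 0.212 × 0.15 × (1 − 0.18) = 0.026076
  kimberlite pipe: 0.145 × 0.87 × (1 − 0.27) = 0.092089
Normalizing constant Z = 0.058706 + 0.026076 + 0.092089 = 0.17687.
P(pegmatite | evidence) = 0.058706 / 0.17687 ≈ 0.332
P(placer | evidence) = 0.026076 / 0.17687 ≈ 0.147
P(kimberlite pipe | evidence) = 0.092089 / 0.17687 ≈ 0.521

0.332, 0.147, 0.521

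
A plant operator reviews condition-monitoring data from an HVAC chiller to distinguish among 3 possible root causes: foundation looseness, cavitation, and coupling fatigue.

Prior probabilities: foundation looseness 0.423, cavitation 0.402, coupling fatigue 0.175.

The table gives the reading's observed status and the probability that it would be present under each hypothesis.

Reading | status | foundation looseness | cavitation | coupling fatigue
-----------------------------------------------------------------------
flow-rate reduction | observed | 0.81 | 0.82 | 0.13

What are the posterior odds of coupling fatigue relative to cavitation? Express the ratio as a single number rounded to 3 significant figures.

Unnormalized posterior weight (prior times the reading likelihood) for each of the two hypotheses:
  coupling fatigue: 0.175 × 0.13 = 0.02275
  cavitation: 0.402 × 0.82 = 0.32964
Posterior odds = 0.02275 / 0.32964 ≈ 0.0690.

0.0690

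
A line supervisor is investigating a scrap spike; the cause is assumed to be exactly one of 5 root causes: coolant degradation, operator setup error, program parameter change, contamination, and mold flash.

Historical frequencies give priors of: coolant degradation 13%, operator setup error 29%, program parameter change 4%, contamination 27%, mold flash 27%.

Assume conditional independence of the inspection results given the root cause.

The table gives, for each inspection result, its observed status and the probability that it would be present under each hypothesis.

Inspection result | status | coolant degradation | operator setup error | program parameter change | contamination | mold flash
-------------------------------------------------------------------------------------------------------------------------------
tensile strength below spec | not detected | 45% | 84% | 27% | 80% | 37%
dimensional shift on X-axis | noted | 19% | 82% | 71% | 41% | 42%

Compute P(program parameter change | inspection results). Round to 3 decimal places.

0.125

Multiply each prior by the joint likelihood of the inspection result pattern (using 1 − P(present | H) for each absent inspection result):
  coolant degradation: 0.13 × (1 − 0.45) × 0.19 = 0.013585
  operator setup error: 0.29 × (1 − 0.84) × 0.82 = 0.038048
  program parameter change: 0.04 × (1 − 0.27) × 0.71 = 0.020732
  contamination: 0.27 × (1 − 0.80) × 0.41 = 0.02214
  mold flash: 0.27 × (1 − 0.37) × 0.42 = 0.071442
The unnormalized weights sum to 0.16595.
P(program parameter change | evidence) = 0.020732 / 0.16595 ≈ 0.125.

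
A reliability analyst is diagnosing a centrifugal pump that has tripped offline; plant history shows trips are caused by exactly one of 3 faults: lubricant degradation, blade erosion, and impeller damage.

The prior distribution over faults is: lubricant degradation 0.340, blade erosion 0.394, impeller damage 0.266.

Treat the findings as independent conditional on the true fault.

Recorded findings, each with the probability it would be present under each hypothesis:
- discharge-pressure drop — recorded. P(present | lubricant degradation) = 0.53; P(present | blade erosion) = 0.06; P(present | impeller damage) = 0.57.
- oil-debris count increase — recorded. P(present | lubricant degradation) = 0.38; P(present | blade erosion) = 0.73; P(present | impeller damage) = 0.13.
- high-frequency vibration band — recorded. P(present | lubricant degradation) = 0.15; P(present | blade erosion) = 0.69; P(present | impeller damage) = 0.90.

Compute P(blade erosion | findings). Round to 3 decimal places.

0.298

By Bayes' rule with conditional independence, the unnormalized weight for each hypothesis is prior × ∏ likelihoods:
  lubricant degradation: 0.340 × 0.53 × 0.38 × 0.15 = 0.010271
  blade erosion: 0.394 × 0.06 × 0.73 × 0.69 = 0.011907
  impeller damage: 0.266 × 0.57 × 0.13 × 0.90 = 0.01774
Marginal likelihood of the evidence = 0.039918.
P(blade erosion | evidence) = 0.011907 / 0.039918 ≈ 0.298.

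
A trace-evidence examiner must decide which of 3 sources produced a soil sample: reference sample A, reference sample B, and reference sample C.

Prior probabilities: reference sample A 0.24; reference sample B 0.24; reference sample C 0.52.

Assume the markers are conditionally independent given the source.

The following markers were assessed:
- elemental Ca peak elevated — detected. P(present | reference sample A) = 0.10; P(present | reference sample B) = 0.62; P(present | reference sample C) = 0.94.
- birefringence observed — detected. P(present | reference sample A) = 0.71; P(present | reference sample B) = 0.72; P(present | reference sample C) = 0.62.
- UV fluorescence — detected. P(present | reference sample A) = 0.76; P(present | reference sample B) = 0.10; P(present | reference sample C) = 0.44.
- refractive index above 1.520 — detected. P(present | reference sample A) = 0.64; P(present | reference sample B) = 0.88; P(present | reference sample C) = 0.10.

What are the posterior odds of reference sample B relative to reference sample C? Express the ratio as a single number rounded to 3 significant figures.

Posterior odds equal prior odds times the likelihood ratio; only the two competing hypotheses matter.
  reference sample B: 0.24 × 0.62 × 0.72 × 0.10 × 0.88 = 0.009428
  reference sample C: 0.52 × 0.94 × 0.62 × 0.44 × 0.10 = 0.013334
Odds(reference sample B : reference sample C) = 0.009428 / 0.013334 ≈ 0.707.

0.707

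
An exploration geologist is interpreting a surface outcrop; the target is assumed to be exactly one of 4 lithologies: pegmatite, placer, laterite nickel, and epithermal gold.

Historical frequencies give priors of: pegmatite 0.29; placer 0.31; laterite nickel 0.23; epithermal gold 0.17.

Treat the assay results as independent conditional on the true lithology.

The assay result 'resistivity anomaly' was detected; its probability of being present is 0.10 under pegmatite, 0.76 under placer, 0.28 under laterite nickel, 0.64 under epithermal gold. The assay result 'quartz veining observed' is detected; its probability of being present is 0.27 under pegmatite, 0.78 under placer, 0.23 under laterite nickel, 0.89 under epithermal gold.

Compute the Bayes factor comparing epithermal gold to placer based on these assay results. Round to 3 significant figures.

Joint likelihood of the assay result pattern under each hypothesis:
  epithermal gold: 0.64 × 0.89 = 0.5696
  placer: 0.76 × 0.78 = 0.5928
Bayes factor = 0.5696 / 0.5928 ≈ 0.961

0.961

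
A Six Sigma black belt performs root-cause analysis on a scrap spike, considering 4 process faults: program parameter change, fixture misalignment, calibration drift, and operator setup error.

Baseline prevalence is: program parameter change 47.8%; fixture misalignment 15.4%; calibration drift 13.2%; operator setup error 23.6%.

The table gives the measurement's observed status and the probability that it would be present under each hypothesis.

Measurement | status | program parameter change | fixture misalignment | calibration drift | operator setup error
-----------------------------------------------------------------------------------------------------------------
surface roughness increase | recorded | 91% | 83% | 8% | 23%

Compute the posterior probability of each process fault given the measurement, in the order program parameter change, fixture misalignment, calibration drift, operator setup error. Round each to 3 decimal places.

By Bayes' rule, the unnormalized weight for each hypothesis is prior × likelihood:
  program parameter change: 0.478 × 0.91 = 0.43498
  fixture misalignment: 0.154 × 0.83 = 0.12782
  calibration drift: 0.132 × 0.08 = 0.01056
  operator setup error: 0.236 × 0.23 = 0.05428
Marginal likelihood of the evidence = 0.62764.
P(program parameter change | evidence) = 0.43498 / 0.62764 ≈ 0.693
P(fixture misalignment | evidence) = 0.12782 / 0.62764 ≈ 0.204
P(calibration drift | evidence) = 0.01056 / 0.62764 ≈ 0.017
P(operator setup error | evidence) = 0.05428 / 0.62764 ≈ 0.086

0.693, 0.204, 0.017, 0.086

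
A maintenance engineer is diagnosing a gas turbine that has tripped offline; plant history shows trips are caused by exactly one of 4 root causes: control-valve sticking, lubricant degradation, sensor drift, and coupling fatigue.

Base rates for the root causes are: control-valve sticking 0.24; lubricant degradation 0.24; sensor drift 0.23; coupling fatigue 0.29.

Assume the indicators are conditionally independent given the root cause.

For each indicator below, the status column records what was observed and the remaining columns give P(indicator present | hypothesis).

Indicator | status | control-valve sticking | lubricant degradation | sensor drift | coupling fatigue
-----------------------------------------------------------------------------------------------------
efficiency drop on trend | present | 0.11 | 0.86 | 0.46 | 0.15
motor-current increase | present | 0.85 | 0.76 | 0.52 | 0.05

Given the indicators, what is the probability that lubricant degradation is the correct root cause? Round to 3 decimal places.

For each hypothesis, the unnormalized posterior weight is prior × product of the indicator likelihoods:
  control-valve sticking: 0.24 × 0.11 × 0.85 = 0.02244
  lubricant degradation: 0.24 × 0.86 × 0.76 = 0.15686
  sensor drift: 0.23 × 0.46 × 0.52 = 0.055016
  coupling fatigue: 0.29 × 0.15 × 0.05 = 0.002175
Normalizing constant Z = 0.02244 + 0.15686 + 0.055016 + 0.002175 = 0.2365.
P(lubricant degradation | evidence) = 0.15686 / 0.2365 ≈ 0.663.

0.663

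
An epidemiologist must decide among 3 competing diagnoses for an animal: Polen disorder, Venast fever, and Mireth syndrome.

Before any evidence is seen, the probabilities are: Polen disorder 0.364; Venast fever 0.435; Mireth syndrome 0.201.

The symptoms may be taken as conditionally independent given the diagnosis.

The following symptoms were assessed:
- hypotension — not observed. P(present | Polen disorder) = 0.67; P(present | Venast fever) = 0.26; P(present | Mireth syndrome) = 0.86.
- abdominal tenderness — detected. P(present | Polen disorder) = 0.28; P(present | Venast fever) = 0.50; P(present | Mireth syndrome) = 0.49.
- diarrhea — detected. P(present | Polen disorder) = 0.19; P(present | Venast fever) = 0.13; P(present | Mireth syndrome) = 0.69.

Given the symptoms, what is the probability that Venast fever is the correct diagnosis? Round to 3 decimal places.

0.568

Multiply each prior by the joint likelihood of the symptom pattern (using 1 − P(present | H) for each absent symptom):
  Polen disorder: 0.364 × (1 − 0.67) × 0.28 × 0.19 = 0.0063904
  Venast fever: 0.435 × (1 − 0.26) × 0.50 × 0.13 = 0.020924
  Mireth syndrome: 0.201 × (1 − 0.86) × 0.49 × 0.69 = 0.0095141
Normalizing constant Z = 0.0063904 + 0.020924 + 0.0095141 = 0.036828.
P(Venast fever | evidence) = 0.020924 / 0.036828 ≈ 0.568.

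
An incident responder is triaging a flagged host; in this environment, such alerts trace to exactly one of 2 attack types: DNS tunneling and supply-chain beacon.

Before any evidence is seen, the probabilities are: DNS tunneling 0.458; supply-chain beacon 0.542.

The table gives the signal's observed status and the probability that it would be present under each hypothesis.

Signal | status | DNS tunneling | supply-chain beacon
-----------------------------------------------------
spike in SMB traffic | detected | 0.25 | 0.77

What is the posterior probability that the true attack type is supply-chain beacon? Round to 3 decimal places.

0.785

By Bayes' rule, the unnormalized weight for each hypothesis is prior × likelihood:
  DNS tunneling: 0.458 × 0.25 = 0.1145
  supply-chain beacon: 0.542 × 0.77 = 0.41734
Marginal likelihood of the evidence = 0.53184.
P(supply-chain beacon | evidence) = 0.41734 / 0.53184 ≈ 0.785.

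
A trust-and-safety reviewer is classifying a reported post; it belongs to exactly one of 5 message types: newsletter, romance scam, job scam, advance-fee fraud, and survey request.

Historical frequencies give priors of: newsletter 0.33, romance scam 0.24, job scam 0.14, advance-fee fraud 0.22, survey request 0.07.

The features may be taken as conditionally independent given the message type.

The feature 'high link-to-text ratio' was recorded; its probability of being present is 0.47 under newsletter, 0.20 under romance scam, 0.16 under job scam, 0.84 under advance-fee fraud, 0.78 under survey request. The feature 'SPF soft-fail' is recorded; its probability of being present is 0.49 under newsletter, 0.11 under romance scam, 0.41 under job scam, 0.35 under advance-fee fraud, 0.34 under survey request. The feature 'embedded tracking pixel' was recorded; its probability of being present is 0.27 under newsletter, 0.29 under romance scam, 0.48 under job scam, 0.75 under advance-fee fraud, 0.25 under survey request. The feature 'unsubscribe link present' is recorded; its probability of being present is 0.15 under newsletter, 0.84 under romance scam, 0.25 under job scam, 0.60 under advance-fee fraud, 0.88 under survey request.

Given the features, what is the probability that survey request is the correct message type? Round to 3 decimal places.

0.106

By Bayes' rule with conditional independence, the unnormalized weight for each hypothesis is prior × ∏ likelihoods:
  newsletter: 0.33 × 0.47 × 0.49 × 0.27 × 0.15 = 0.003078
  romance scam: 0.24 × 0.20 × 0.11 × 0.29 × 0.84 = 0.0012862
  job scam: 0.14 × 0.16 × 0.41 × 0.48 × 0.25 = 0.0011021
  advance-fee fraud: 0.22 × 0.84 × 0.35 × 0.75 × 0.60 = 0.029106
  survey request: 0.07 × 0.78 × 0.34 × 0.25 × 0.88 = 0.0040841
Marginal likelihood of the evidence = 0.038656.
P(survey request | evidence) = 0.0040841 / 0.038656 ≈ 0.106.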